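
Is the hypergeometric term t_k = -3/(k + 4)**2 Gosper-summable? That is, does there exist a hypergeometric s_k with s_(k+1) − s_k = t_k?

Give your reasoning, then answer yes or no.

Compute t_(k+1)/t_k: get (k + 4)**2/(k + 5)**2.
Factor: A=k**2 + 8*k + 16; B=k**2 + 10*k + 25; C=1.
f must satisfy (k**2 + 8*k + 16)·f(k+1) − (k**2 + 8*k + 16)·f(k) = 1.
From deg A=2, deg B=2, deg C=0: d=0.
Generic f = c0 gives residual -1; -1 = 0 cannot hold, so t_k is not Gosper-summable.

No; the coefficient equations for f are inconsistent.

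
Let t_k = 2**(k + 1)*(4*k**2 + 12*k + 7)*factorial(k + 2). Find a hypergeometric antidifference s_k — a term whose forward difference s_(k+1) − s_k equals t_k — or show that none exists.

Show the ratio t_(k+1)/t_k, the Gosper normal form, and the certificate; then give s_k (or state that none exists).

The ratio is 2*(4*k**3 + 32*k**2 + 83*k + 69)/(4*k**2 + 12*k + 7).
A = 2*k + 6, B = 1, C = k**2 + 3*k + 7/4.
Set up (2*k + 6)·f(k+1) − (1)·f(k) − (k**2 + 3*k + 7/4) = 0.
Bound: deg f ≤ 1.
Match coefficients ⇒ f(k) = (2*k - 1)/4.
Then R = B(k−1)f/C = (2*k - 1)/(4*k**2 + 12*k + 7), so s_k = R(k)·t_k = 2**(k + 1)*(2*k - 1)*factorial(k + 2).
Check: Δs_k = 2**(k + 1)*(4*k**2 + 12*k + 7)*factorial(k + 2). ✓

s_k = 2**(k + 1)*(2*k - 1)*factorial(k + 2)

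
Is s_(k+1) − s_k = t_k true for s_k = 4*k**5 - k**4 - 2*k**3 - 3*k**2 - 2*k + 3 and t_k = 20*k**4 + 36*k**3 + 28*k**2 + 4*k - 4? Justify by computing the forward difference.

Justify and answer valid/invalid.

valid; difference matches t_k

s_(k+1) = 4*k**5 + 19*k**4 + 34*k**3 + 25*k**2 + 2*k - 1
s_(k+1) − s_k = 20*k**4 + 36*k**3 + 28*k**2 + 4*k - 4
(s_(k+1) − s_k) − t_k = 0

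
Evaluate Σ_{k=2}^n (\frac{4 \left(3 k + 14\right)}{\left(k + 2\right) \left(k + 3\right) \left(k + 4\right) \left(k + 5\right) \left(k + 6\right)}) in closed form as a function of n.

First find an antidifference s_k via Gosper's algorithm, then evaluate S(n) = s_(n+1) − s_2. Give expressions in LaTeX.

S(n) = \frac{n^{3} + 13 n^{2} + 54 n - 68}{35 \left(n^{3} + 13 n^{2} + 54 n + 72\right)}

t_(k+1)/t_k = (k + 2)*(3*k + 17)/((k + 7)*(3*k + 14)).
Factor: A=k + 2; B=k + 7; C=k + 14/3.
Solve (k + 2)·f(k+1) − (k + 6)·f(k) = k + 14/3.
d = 4 from the (1,1,1) case.
Solving with deg f ≤ 4: f(k) = k*(k + 4)*(k**2 + 10*k + 31)/90.
Certificate R = B(k−1)f/C = k*(k + 4)*(k + 6)*(k**2 + 10*k + 31)/(30*(3*k + 14)) gives s_k = 2*k*(k**2 + 10*k + 31)/(15*(k**3 + 10*k**2 + 31*k + 30)).
Verify: 4*(3*k + 14)/(k**5 + 20*k**4 + 155*k**3 + 580*k**2 + 1044*k + 720) matches t_k.
Σ_(k=2)^n t_k = s_(n+1) − s_(2) = (2*(n**3 + 13*n**2 + 54*n + 42)/(15*(n**3 + 13*n**2 + 54*n + 72))) − (11/105), i.e. (n**3 + 13*n**2 + 54*n - 68)/(35*(n**3 + 13*n**2 + 54*n + 72)).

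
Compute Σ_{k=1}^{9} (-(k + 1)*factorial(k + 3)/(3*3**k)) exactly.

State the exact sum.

Σ = -25623656/243

Compute t_(k+1)/t_k: get (k + 2)*(k + 4)/(3*(k + 1)).
Gosper form: A/B · C(k+1)/C(k) with A=k/3 + 4/3, B=1, C=k + 1.
Key eq: (k/3 + 4/3)·f(k+1) = (1)·f(k) + (k + 1).
deg f ≤ 0 (via 1,0,1).
A polynomial solution: f(k) = 3.
Get s_k = R·t_k = -factorial(k + 3)/3**k with R(k) = B(k−1)f(k)/C(k) = 3/(k + 1).
s_(k+1) − s_k = -(k + 1)*factorial(k + 3)/(3*3**k) = t_k.
Σ_(k=1)^(9) t_k = s_(10) − s_(1) = -25625600/243 − (-8) = -25623656/243.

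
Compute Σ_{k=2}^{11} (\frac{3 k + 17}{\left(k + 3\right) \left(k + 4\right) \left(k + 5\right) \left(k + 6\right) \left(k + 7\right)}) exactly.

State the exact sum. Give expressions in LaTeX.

Σ = 17/4320

Step 1: r(k) = (k + 3)*(3*k + 20)/((k + 8)*(3*k + 17)).
So A=k + 3 and B=k + 8, with C=k + 17/3.
f must satisfy (k + 3)·f(k+1) − (k + 7)·f(k) = k + 17/3.
From deg A=1, deg B=1, deg C=1: d=4.
Match coefficients ⇒ f(k) = k*(k + 5)*(k**2 + 13*k + 54)/216.
Get s_k = R·t_k = k*(k**2 + 13*k + 54)/(72*(k**3 + 13*k**2 + 54*k + 72)) with R(k) = B(k−1)f(k)/C(k) = k*(k + 5)*(k + 7)*(k**2 + 13*k + 54)/(72*(3*k + 17)).
Check: Δs_k = (3*k + 17)/(k**5 + 25*k**4 + 245*k**3 + 1175*k**2 + 2754*k + 2520). ✓
Sum = s_(12) − s_(2); s_(12) = 59/4320, s_(2) = 7/720 ⇒ 17/4320.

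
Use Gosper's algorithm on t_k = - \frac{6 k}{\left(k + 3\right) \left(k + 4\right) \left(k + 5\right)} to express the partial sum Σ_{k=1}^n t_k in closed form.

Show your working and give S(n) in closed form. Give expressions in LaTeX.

S(n) = \frac{3 n \left(- n - 1\right)}{4 \left(n^{2} + 9 n + 20\right)}

Compute t_(k+1)/t_k: get (k + 1)*(k + 3)/(k*(k + 6)).
A = k + 3, B = k + 6, C = k.
Solve (k + 3)·f(k+1) − (k + 5)·f(k) = k.
deg f ≤ 2 (via 1,1,1).
Solve for f: f(k) = k*(k - 1)/8 (degree 2 ≤ 2).
Then R = B(k−1)f/C = (k - 1)*(k + 5)/8, so s_k = R(k)·t_k = 3*k*(1 - k)/(4*(k + 3)*(k + 4)).
Check: Δs_k = -6*k/(k**3 + 12*k**2 + 47*k + 60). ✓
Evaluate: s_(n+1) = 3*n*(-n - 1)/(4*(n**2 + 9*n + 20)); subtract s_(1) = 0 ⇒ S(n) = 3*n*(-n - 1)/(4*(n**2 + 9*n + 20)).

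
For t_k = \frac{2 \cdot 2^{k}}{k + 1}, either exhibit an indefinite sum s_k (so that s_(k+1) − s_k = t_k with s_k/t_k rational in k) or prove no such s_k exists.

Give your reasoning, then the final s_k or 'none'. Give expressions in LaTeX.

no hypergeometric antidifference exists

r(k) = 2*(k + 1)/(k + 2) after simplifying.
Factor: A=2*k + 2; B=k + 2; C=1.
Solve (2*k + 2)·f(k+1) − (k + 1)·f(k) = 1.
d = -1 from the (1,1,0) case.
d = -1 < 0 ⇒ no nonzero polynomial f; not summable.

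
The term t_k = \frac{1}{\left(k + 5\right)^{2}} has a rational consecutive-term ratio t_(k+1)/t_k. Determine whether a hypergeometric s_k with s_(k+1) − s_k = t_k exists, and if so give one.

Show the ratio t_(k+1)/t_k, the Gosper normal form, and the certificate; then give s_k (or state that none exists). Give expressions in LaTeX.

no hypergeometric antidifference exists

t_(k+1)/t_k = (k + 5)**2/(k + 6)**2.
Take A(k)=k**2 + 10*k + 25, B(k)=k**2 + 12*k + 36, C(k)=1.
Need (k**2 + 10*k + 25)·f(k+1) − (k**2 + 10*k + 25)·f(k) = 1.
Bound: deg f ≤ 0.
Write f(k) = c0. Then LHS − RHS = -1, requiring -1 = 0: contradictory. No certificate.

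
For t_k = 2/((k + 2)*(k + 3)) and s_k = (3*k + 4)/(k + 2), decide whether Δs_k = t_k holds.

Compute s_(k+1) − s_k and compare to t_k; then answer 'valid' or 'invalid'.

Valid: the claim telescopes to t_k.

s_(k+1) = (3*k + 7)/(k + 3)
s_(k+1) − s_k = 2/(k**2 + 5*k + 6)
(s_(k+1) − s_k) − t_k = 0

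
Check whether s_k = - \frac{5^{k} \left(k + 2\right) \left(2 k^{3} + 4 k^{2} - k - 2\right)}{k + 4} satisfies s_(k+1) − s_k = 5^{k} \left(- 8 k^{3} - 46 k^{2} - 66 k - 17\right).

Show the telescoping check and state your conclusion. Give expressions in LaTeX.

s_(k+1) = 5**(k + 1)*(k + 3)*(k - 2*(k + 1)**3 - 4*(k + 1)**2 + 3)/(k + 5)
s_(k+1) − s_k = 5**k*(-8*k**5 - 102*k**4 - 488*k**3 - 1039*k**2 - 909*k - 200)/(k**2 + 9*k + 20)
(s_(k+1) − s_k) − t_k = 5**k*(16*k**4 + 152*k**3 + 492*k**2 + 564*k + 140)/(k**2 + 9*k + 20)

Invalid: residual \frac{5^{k} \left(16 k^{4} + 152 k^{3} + 492 k^{2} + 564 k + 140\right)}{k^{2} + 9 k + 20} ≠ 0.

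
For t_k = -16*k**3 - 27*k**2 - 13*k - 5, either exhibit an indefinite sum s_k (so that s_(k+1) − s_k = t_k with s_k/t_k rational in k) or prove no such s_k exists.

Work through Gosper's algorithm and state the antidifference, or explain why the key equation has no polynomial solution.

Step 1: r(k) = (16*k**3 + 75*k**2 + 115*k + 61)/(16*k**3 + 27*k**2 + 13*k + 5).
Factor: A=1; B=1; C=k**3 + 27*k**2/16 + 13*k/16 + 5/16.
Key eq: (1)·f(k+1) = (1)·f(k) + (k**3 + 27*k**2/16 + 13*k/16 + 5/16).
deg f ≤ 4 (via 0,0,3).
Solving with deg f ≤ 4: f(k) = k*(4*k**3 + k**2 - 3*k + 3)/16.
Get s_k = R·t_k = k*(-4*k**3 - k**2 + 3*k - 3) with R(k) = B(k−1)f(k)/C(k) = k*(4*k**3 + k**2 - 3*k + 3)/(16*k**3 + 27*k**2 + 13*k + 5).
Check: Δs_k = -16*k**3 - 27*k**2 - 13*k - 5. ✓

s_k = k*(-4*k**3 - k**2 + 3*k - 3)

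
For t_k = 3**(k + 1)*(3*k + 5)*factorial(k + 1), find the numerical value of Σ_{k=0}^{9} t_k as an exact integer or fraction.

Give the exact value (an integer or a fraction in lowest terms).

r(k) = 3*(k + 2)*(3*k + 8)/(3*k + 5) after simplifying.
A = 3*k + 6, B = 1, C = k + 5/3.
Set up (3*k + 6)·f(k+1) − (1)·f(k) − (k + 5/3) = 0.
d = 0 from the (1,0,1) case.
Match coefficients ⇒ f(k) = 1/3.
R(k) = B(k−1)·f(k)/C(k) = 1/(3*k + 5); s_k = R·t_k = 3**(k + 1)*factorial(k + 1).
s_(k+1) − s_k = 3**(k + 1)*(3*k + 5)*factorial(k + 1) = t_k.
Telescoping: Σ = s_(10) − s_(0) = 7071141369600 − (3) = 7071141369597.

Σ = 7071141369597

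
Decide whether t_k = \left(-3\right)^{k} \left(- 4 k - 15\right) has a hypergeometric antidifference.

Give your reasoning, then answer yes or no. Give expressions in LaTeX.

Yes. s_k = \left(-3\right)^{k} \left(k + 3\right).

The ratio is 3*(-4*k - 19)/(4*k + 15).
Factor: A=-3; B=1; C=k + 15/4.
Need (-3)·f(k+1) − (1)·f(k) = k + 15/4.
From deg A=0, deg B=0, deg C=1: d=1.
Coefficient equations give f(k) = -(k + 3)/4.
Certificate R = B(k−1)f/C = -(k + 3)/(4*k + 15) gives s_k = (-3)**k*(k + 3).
Check: Δs_k = (-3)**k*(-4*k - 15). ✓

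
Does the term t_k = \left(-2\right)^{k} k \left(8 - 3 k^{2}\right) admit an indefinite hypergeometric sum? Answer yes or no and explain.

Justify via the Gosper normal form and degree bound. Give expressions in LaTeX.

Yes. s_k = \left(-2\right)^{k} \left(k^{3} - 2 k^{2} - 2 k + 2\right).

Compute t_(k+1)/t_k: get -2*(k + 1)*(3*(k + 1)**2 - 8)/(k*(3*k**2 - 8)).
Gosper form: A/B · C(k+1)/C(k) with A=-2, B=1, C=k**3 - 8*k/3.
Set up (-2)·f(k+1) − (1)·f(k) − (k**3 - 8*k/3) = 0.
Bound: deg f ≤ 3.
Solving with deg f ≤ 3: f(k) = -(k**3 - 2*k**2 - 2*k + 2)/3.
Certificate R = B(k−1)f/C = -(k**3 - 2*k**2 - 2*k + 2)/(k*(3*k**2 - 8)) gives s_k = (-2)**k*(k**3 - 2*k**2 - 2*k + 2).
s_(k+1) − s_k = (-2)**k*k*(8 - 3*k**2) = t_k.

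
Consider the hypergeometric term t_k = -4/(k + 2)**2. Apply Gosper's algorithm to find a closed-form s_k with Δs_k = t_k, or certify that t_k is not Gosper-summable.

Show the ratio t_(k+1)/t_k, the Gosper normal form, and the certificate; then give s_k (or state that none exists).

The ratio is (k + 2)**2/(k + 3)**2.
A = k**2 + 4*k + 4, B = k**2 + 6*k + 9, C = 1.
Need (k**2 + 4*k + 4)·f(k+1) − (k**2 + 4*k + 4)·f(k) = 1.
d = 0 from the (2,2,0) case.
Put f(k) = c0: A·f(k+1) − B(k−1)·f(k) − C = -1; need -1 = 0 — inconsistent ⇒ no f, not summable.

no hypergeometric antidifference exists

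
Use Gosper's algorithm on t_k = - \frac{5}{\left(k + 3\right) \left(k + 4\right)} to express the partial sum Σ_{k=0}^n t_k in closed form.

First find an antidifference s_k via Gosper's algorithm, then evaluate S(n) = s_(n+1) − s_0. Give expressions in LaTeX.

The ratio is (k + 3)/(k + 5).
Take A(k)=k + 3, B(k)=k + 5, C(k)=1.
f must satisfy (k + 3)·f(k+1) − (k + 4)·f(k) = 1.
Bound: deg f ≤ 1.
A polynomial solution: f(k) = k/3.
Then R = B(k−1)f/C = k*(k + 4)/3, so s_k = R(k)·t_k = -5*k/(3*k + 9).
Verify: -5/(k**2 + 7*k + 12) matches t_k.
Evaluate: s_(n+1) = 5*(-n - 1)/(3*(n + 4)); subtract s_(0) = 0 ⇒ S(n) = 5*(-n - 1)/(3*(n + 4)).

S(n) = \frac{5 \left(- n - 1\right)}{3 \left(n + 4\right)}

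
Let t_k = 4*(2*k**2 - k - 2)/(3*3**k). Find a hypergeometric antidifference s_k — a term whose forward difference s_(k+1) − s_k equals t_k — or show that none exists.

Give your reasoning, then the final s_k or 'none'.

r(k) = (k - 2*(k + 1)**2 + 3)/(3*(-2*k**2 + k + 2)) after simplifying.
Normal form (A,B,C) = (1/3, 1, k**2 - k/2 - 1).
f must satisfy (1/3)·f(k+1) − (1)·f(k) = k**2 - k/2 - 1.
Bound: deg f ≤ 2.
Match coefficients ⇒ f(k) = -3*(4*k**2 + 2*k - 1)/8.
R(k) = B(k−1)·f(k)/C(k) = -3*(4*k**2 + 2*k - 1)/(4*(2*k**2 - k - 2)); s_k = R·t_k = (-4*k**2 - 2*k + 1)/3**k.
Δs = 4*(2*k**2 - k - 2)/(3*3**k), as required.

s_k = (-4*k**2 - 2*k + 1)/3**k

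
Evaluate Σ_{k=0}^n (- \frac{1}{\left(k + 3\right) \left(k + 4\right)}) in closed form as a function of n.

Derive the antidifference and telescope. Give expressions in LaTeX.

S(n) = \frac{- n - 1}{3 \left(n + 4\right)}

Step 1: r(k) = (k + 3)/(k + 5).
Take A(k)=k + 3, B(k)=k + 5, C(k)=1.
Key eq: (k + 3)·f(k+1) = (k + 4)·f(k) + (1).
From deg A=1, deg B=1, deg C=0: d=1.
Coefficient equations give f(k) = k/3.
Then R = B(k−1)f/C = k*(k + 4)/3, so s_k = R(k)·t_k = -k/(3*k + 9).
Verify: -1/(k**2 + 7*k + 12) matches t_k.
Evaluate: s_(n+1) = (-n - 1)/(3*(n + 4)); subtract s_(0) = 0 ⇒ S(n) = (-n - 1)/(3*(n + 4)).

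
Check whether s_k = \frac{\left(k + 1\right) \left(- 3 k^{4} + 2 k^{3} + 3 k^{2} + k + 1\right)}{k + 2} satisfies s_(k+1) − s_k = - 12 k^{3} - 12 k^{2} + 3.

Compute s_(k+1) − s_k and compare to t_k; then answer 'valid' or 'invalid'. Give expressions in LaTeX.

s_(k+1) = (-3*k**5 - 16*k**4 - 29*k**3 - 17*k**2 + 6*k + 8)/(k + 3)
s_(k+1) − s_k = (-12*k**5 - 63*k**4 - 94*k**3 - 42*k**2 + 13*k + 13)/(k**2 + 5*k + 6)
(s_(k+1) − s_k) − t_k = (9*k**4 + 38*k**3 + 27*k**2 - 2*k - 5)/(k**2 + 5*k + 6)

Invalid: residual \frac{9 k^{4} + 38 k^{3} + 27 k^{2} - 2 k - 5}{k^{2} + 5 k + 6} ≠ 0.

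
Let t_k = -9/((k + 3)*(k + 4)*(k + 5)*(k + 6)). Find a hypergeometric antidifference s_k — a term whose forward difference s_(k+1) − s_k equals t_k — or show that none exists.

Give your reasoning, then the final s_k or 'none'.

s_k = k*(-k**2 - 12*k - 47)/(20*(k + 3)*(k + 4)*(k + 5))

Step 1: r(k) = (k + 3)/(k + 7).
A = k + 3, B = k + 7, C = 1.
Key eq: (k + 3)·f(k+1) = (k + 6)·f(k) + (1).
From deg A=1, deg B=1, deg C=0: d=3.
Match coefficients ⇒ f(k) = k*(k**2 + 12*k + 47)/180.
R(k) = B(k−1)·f(k)/C(k) = k*(k + 6)*(k**2 + 12*k + 47)/180; s_k = R·t_k = k*(-k**2 - 12*k - 47)/(20*(k + 3)*(k + 4)*(k + 5)).
s_(k+1) − s_k = -9/(k**4 + 18*k**3 + 119*k**2 + 342*k + 360) = t_k.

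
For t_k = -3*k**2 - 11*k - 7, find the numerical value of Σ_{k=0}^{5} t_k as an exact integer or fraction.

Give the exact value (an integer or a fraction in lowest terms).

Ratio r(k) = (3*k**2 + 17*k + 21)/(3*k**2 + 11*k + 7).
Take A(k)=1, B(k)=1, C(k)=k**2 + 11*k/3 + 7/3.
Key eq: (1)·f(k+1) = (1)·f(k) + (k**2 + 11*k/3 + 7/3).
deg f ≤ 3 (via 0,0,2).
Match coefficients ⇒ f(k) = k*(k**2 + 4*k + 2)/3.
Get s_k = R·t_k = k*(-k**2 - 4*k - 2) with R(k) = B(k−1)f(k)/C(k) = k*(k**2 + 4*k + 2)/(3*k**2 + 11*k + 7).
s_(k+1) − s_k = -3*k**2 - 11*k - 7 = t_k.
Sum = s_(6) − s_(0); s_(6) = -372, s_(0) = 0 ⇒ -372.

Σ = -372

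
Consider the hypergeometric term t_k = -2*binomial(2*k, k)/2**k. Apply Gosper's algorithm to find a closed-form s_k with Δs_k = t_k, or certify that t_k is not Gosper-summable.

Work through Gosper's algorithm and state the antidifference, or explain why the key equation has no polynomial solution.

Ratio r(k) = (2*k + 1)/(k + 1).
Factor: A=2*k + 1; B=k + 1; C=1.
Set up (2*k + 1)·f(k+1) − (k)·f(k) − (1) = 0.
Bound: deg f ≤ -1.
d = -1 < 0 ⇒ no nonzero polynomial f; not summable.

not Gosper-summable; s_k does not exist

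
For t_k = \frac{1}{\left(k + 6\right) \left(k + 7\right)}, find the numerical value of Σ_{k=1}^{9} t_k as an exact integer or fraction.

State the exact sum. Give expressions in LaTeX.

Σ = 9/112

The ratio is (k + 6)/(k + 8).
Gosper form: A/B · C(k+1)/C(k) with A=k + 6, B=k + 8, C=1.
Set up (k + 6)·f(k+1) − (k + 7)·f(k) − (1) = 0.
Degrees (1,1,0) ⇒ d ≤ 1.
Solving with deg f ≤ 1: f(k) = k/6.
Then R = B(k−1)f/C = k*(k + 7)/6, so s_k = R(k)·t_k = k/(6*(k + 6)).
Δs = 1/(k**2 + 13*k + 42), as required.
Telescoping: Σ = s_(10) − s_(1) = 5/48 − (1/42) = 9/112.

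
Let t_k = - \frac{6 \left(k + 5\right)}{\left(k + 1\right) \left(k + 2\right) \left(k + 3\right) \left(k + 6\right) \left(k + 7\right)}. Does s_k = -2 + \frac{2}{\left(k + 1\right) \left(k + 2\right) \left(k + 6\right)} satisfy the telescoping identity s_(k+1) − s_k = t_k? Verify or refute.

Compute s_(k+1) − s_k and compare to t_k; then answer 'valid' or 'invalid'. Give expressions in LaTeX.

Valid: the claim telescopes to t_k.

s_(k+1) = -2 + 2/((k + 2)*(k + 3)*(k + 7))
s_(k+1) − s_k = 6*(-k - 5)/(k**5 + 19*k**4 + 131*k**3 + 401*k**2 + 540*k + 252)
(s_(k+1) − s_k) − t_k = 0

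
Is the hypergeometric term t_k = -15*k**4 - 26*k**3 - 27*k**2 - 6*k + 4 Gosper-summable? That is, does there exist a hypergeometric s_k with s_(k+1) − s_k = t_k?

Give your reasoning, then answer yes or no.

Yes. s_k = k*(-3*k**4 + k**3 - k**2 + 4*k + 3).

Step 1: r(k) = (15*k**4 + 86*k**3 + 195*k**2 + 198*k + 70)/(15*k**4 + 26*k**3 + 27*k**2 + 6*k - 4).
So A=1 and B=1, with C=k**4 + 26*k**3/15 + 9*k**2/5 + 2*k/5 - 4/15.
Set up (1)·f(k+1) − (1)·f(k) − (k**4 + 26*k**3/15 + 9*k**2/5 + 2*k/5 - 4/15) = 0.
deg f ≤ 5 (via 0,0,4).
Match coefficients ⇒ f(k) = k*(3*k**4 - k**3 + k**2 - 4*k - 3)/15.
R(k) = B(k−1)·f(k)/C(k) = k*(3*k**4 - k**3 + k**2 - 4*k - 3)/(15*k**4 + 26*k**3 + 27*k**2 + 6*k - 4); s_k = R·t_k = k*(-3*k**4 + k**3 - k**2 + 4*k + 3).
Δs = -15*k**4 - 26*k**3 - 27*k**2 - 6*k + 4, as required.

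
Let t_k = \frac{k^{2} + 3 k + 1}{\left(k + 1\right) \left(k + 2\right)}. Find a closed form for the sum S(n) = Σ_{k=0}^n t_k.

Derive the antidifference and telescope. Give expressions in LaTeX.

r(k) = (k + 1)*(3*k + (k + 1)**2 + 4)/((k + 3)*(k**2 + 3*k + 1)) after simplifying.
Gosper form: A/B · C(k+1)/C(k) with A=k + 1, B=k + 3, C=k**2 + 3*k + 1.
Set up (k + 1)·f(k+1) − (k + 2)·f(k) − (k**2 + 3*k + 1) = 0.
d = 2 from the (1,1,2) case.
Solving with deg f ≤ 2: f(k) = k**2.
Then R = B(k−1)f/C = k**2*(k + 2)/(k**2 + 3*k + 1), so s_k = R(k)·t_k = k**2/(k + 1).
Verify: (k**2 + 3*k + 1)/(k**2 + 3*k + 2) matches t_k.
Telescope: S(n) = s_(n+1) − s_(0) = (n**2 + 2*n + 1)/(n + 2) − (0) = (n**2 + 2*n + 1)/(n + 2).

S(n) = \frac{n^{2} + 2 n + 1}{n + 2}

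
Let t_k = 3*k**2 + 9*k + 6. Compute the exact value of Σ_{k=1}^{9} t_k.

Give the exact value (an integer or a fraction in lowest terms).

Σ = 1314

t_(k+1)/t_k = (k + 3)/(k + 1).
So A=1 and B=1, with C=k**2 + 3*k + 2.
Key eq: (1)·f(k+1) = (1)·f(k) + (k**2 + 3*k + 2).
d = 3 from the (0,0,2) case.
Solve for f: f(k) = k*(k + 1)*(k + 2)/3 (degree 3 ≤ 3).
Certificate R = B(k−1)f/C = k/3 gives s_k = k*(k**2 + 3*k + 2).
Δs = 3*k**2 + 9*k + 6, as required.
Sum = s_(10) − s_(1); s_(10) = 1320, s_(1) = 6 ⇒ 1314.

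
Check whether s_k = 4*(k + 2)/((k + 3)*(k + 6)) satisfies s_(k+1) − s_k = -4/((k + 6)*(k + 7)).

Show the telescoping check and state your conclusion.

Invalid: residual 8*(k + 5)/(k**4 + 20*k**3 + 145*k**2 + 450*k + 504) ≠ 0.

s_(k+1) = 4*(k + 3)/((k + 4)*(k + 7))
s_(k+1) − s_k = 4*(-k**2 - 5*k - 2)/(k**4 + 20*k**3 + 145*k**2 + 450*k + 504)
(s_(k+1) − s_k) − t_k = 8*(k + 5)/(k**4 + 20*k**3 + 145*k**2 + 450*k + 504)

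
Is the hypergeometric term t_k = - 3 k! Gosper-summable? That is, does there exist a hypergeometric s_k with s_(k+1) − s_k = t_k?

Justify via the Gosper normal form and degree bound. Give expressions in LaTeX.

No; the degree bound rules out any f.

Step 1: r(k) = k + 1.
Normal form (A,B,C) = (k + 1, 1, 1).
Set up (k + 1)·f(k+1) − (1)·f(k) − (1) = 0.
Degrees (1,0,0) ⇒ d ≤ -1.
deg f ≤ -1 is impossible — no certificate.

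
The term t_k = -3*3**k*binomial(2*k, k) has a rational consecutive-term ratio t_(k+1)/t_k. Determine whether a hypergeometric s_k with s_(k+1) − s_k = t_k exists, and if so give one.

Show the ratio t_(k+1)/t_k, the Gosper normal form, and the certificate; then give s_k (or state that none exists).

none — t_k is not Gosper-summable

The ratio is 6*(2*k + 1)/(k + 1).
Factor: A=12*k + 6; B=k + 1; C=1.
Solve (12*k + 6)·f(k+1) − (k)·f(k) = 1.
d = -1 from the (1,1,0) case.
Bound -1 < 0, so the key equation has no polynomial solution.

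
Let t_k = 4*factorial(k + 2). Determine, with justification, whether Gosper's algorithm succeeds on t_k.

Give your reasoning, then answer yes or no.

r(k) = k + 3 after simplifying.
So A=k + 3 and B=1, with C=1.
Solve (k + 3)·f(k+1) − (1)·f(k) = 1.
Degrees (1,0,0) ⇒ d ≤ -1.
deg f ≤ -1 is impossible — no certificate.

No — key equation has no polynomial f.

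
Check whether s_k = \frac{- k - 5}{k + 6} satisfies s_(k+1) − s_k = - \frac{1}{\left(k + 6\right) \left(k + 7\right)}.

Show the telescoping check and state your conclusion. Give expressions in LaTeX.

s_(k+1) = (-k - 6)/(k + 7)
s_(k+1) − s_k = -1/(k**2 + 13*k + 42)
(s_(k+1) − s_k) − t_k = 0

Valid: the claim telescopes to t_k.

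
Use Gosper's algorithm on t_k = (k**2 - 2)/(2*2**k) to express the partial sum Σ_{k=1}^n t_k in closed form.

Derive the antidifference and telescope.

t_(k+1)/t_k = ((k + 1)**2 - 2)/(2*(k**2 - 2)).
Normal form (A,B,C) = (1/2, 1, k**2 - 2).
Key eq: (1/2)·f(k+1) = (1)·f(k) + (k**2 - 2).
Degrees (0,0,2) ⇒ d ≤ 2.
Solve for f: f(k) = -2*(k + 1)**2 (degree 2 ≤ 2).
Get s_k = R·t_k = (-k**2 - 2*k - 1)/2**k with R(k) = B(k−1)f(k)/C(k) = -2*(k + 1)**2/(k**2 - 2).
Verify: (k**2 - 2)/(2*2**k) matches t_k.
Σ_(k=1)^n t_k = s_(n+1) − s_(1) = (2**(-n - 1)*(-n**2 - 4*n - 4)) − (-2), i.e. 2**(-n - 1)*(2**(n + 2) - n**2 - 4*n - 4).

S(n) = 2**(-n - 1)*(2**(n + 2) - n**2 - 4*n - 4)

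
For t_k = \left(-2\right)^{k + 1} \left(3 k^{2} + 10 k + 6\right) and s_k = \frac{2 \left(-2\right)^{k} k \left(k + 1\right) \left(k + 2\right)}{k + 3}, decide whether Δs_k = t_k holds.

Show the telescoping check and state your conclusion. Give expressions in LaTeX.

s_(k+1) = -(-2)**(k + 2)*(k + 1)*(k + 2)*(k + 3)/(k + 4)
s_(k+1) − s_k = 2*(-2)**k*(k + 1)*(k + 2)*(-k*(k + 4) - 2*(k + 3)**2)/((k + 3)*(k + 4))
(s_(k+1) − s_k) − t_k = (-2)**(k + 2)*(3*k**3 + 20*k**2 + 38*k + 18)/(k**2 + 7*k + 12)

Invalid: residual \frac{\left(-2\right)^{k + 2} \left(3 k^{3} + 20 k^{2} + 38 k + 18\right)}{k^{2} + 7 k + 12} ≠ 0.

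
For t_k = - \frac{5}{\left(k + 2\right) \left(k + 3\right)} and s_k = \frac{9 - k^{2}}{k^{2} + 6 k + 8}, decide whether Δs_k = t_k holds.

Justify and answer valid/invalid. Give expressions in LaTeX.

Invalid: residual \frac{- k^{2} + 5 k + 29}{k^{4} + 14 k^{3} + 71 k^{2} + 154 k + 120} ≠ 0.

s_(k+1) = (9 - (k + 1)**2)/(6*k + (k + 1)**2 + 14)
s_(k+1) − s_k = (-6*k**2 - 40*k - 71)/(k**4 + 14*k**3 + 71*k**2 + 154*k + 120)
(s_(k+1) − s_k) − t_k = (-k**2 + 5*k + 29)/(k**4 + 14*k**3 + 71*k**2 + 154*k + 120)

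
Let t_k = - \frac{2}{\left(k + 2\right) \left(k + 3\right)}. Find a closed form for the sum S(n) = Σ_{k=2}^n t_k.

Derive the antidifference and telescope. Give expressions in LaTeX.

S(n) = \frac{1 - n}{2 \left(n + 3\right)}

r(k) = (k + 2)/(k + 4) after simplifying.
Normal form (A,B,C) = (k + 2, k + 4, 1).
Solve (k + 2)·f(k+1) − (k + 3)·f(k) = 1.
From deg A=1, deg B=1, deg C=0: d=1.
Match coefficients ⇒ f(k) = k/2.
Get s_k = R·t_k = -k/(k + 2) with R(k) = B(k−1)f(k)/C(k) = k*(k + 3)/2.
Verify: -2/(k**2 + 5*k + 6) matches t_k.
Telescope: S(n) = s_(n+1) − s_(2) = (-n - 1)/(n + 3) − (-1/2) = (1 - n)/(2*(n + 3)).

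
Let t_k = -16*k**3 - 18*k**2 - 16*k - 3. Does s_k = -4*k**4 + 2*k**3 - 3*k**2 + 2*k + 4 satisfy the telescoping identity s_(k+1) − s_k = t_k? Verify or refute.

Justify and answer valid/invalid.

s_(k+1) = -4*k**4 - 14*k**3 - 21*k**2 - 14*k + 1
s_(k+1) − s_k = -16*k**3 - 18*k**2 - 16*k - 3
(s_(k+1) − s_k) − t_k = 0

Valid: the claim telescopes to t_k.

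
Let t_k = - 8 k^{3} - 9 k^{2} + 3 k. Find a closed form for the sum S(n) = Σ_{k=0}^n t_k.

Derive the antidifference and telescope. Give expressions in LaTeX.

S(n) = n^{2} \left(- 2 n^{2} - 7 n - 5\right)

Step 1: r(k) = (8*k**3 + 33*k**2 + 39*k + 14)/(k*(8*k**2 + 9*k - 3)).
A = 1, B = 1, C = k**3 + 9*k**2/8 - 3*k/8.
Key eq: (1)·f(k+1) = (1)·f(k) + (k**3 + 9*k**2/8 - 3*k/8).
deg f ≤ 4 (via 0,0,3).
Match coefficients ⇒ f(k) = k*(k - 1)**2*(2*k + 3)/8.
R(k) = B(k−1)·f(k)/C(k) = (k - 1)**2*(2*k + 3)/(8*k**2 + 9*k - 3); s_k = R·t_k = k*(-2*k**3 + k**2 + 4*k - 3).
Δs = k*(-8*k**2 - 9*k + 3), as required.
Σ_(k=0)^n t_k = s_(n+1) − s_(0) = (n**2*(-2*n**2 - 7*n - 5)) − (0), i.e. n**2*(-2*n**2 - 7*n - 5).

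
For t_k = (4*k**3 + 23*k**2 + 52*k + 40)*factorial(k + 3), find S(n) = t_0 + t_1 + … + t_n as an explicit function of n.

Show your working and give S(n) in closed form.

Step 1: r(k) = (4*k**4 + 51*k**3 + 250*k**2 + 559*k + 476)/(4*k**3 + 23*k**2 + 52*k + 40).
A = k + 4, B = 1, C = k**3 + 23*k**2/4 + 13*k + 10.
Need (k + 4)·f(k+1) − (1)·f(k) = k**3 + 23*k**2/4 + 13*k + 10.
d = 2 from the (1,0,3) case.
Coefficient equations give f(k) = (4*k**2 + 3*k + 4)/4.
Certificate R = B(k−1)f/C = (4*k**2 + 3*k + 4)/(4*k**3 + 23*k**2 + 52*k + 40) gives s_k = (4*k**2 + 3*k + 4)*factorial(k + 3).
Δs = (4*k**3 + 23*k**2 + 52*k + 40)*factorial(k + 3), as required.
s_(n+1) = (4*n**2 + 11*n + 11)*factorial(n + 4) and s_(0) = 24, so S(n) = 4*n**2*factorial(n + 4) + 11*n*factorial(n + 4) + 11*factorial(n + 4) - 24.

S(n) = 4*n**2*factorial(n + 4) + 11*n*factorial(n + 4) + 11*factorial(n + 4) - 24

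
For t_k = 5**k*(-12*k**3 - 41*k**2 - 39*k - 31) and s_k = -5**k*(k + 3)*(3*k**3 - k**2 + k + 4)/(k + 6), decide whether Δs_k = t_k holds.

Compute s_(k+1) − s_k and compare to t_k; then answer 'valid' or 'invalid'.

Invalid: residual 5**k*(36*k**4 + 330*k**3 + 858*k**2 + 792*k + 546)/(k**2 + 13*k + 42) ≠ 0.

s_(k+1) = -5**(k + 1)*(k + 4)*(k + 3*(k + 1)**3 - (k + 1)**2 + 5)/(k + 7)
s_(k+1) − s_k = 5**k*(-12*k**5 - 161*k**4 - 746*k**3 - 1402*k**2 - 1249*k - 756)/(k**2 + 13*k + 42)
(s_(k+1) − s_k) − t_k = 5**k*(36*k**4 + 330*k**3 + 858*k**2 + 792*k + 546)/(k**2 + 13*k + 42)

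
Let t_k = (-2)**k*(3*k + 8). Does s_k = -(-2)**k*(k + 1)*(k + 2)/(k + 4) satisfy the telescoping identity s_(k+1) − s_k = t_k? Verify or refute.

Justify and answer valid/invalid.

Invalid: residual (-2)**k*(-9*k**2 - 63*k - 102)/(k**2 + 9*k + 20) ≠ 0.

s_(k+1) = 2*(-2)**k*(k + 2)*(k + 3)/(k + 5)
s_(k+1) − s_k = (-2)**k*(3*k**3 + 26*k**2 + 69*k + 58)/(k**2 + 9*k + 20)
(s_(k+1) − s_k) − t_k = (-2)**k*(-9*k**2 - 63*k - 102)/(k**2 + 9*k + 20)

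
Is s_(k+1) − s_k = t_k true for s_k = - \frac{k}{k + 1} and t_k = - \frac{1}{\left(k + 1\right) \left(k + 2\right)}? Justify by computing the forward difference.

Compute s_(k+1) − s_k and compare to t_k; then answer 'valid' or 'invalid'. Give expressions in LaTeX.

Valid: the claim telescopes to t_k.

s_(k+1) = (-k - 1)/(k + 2)
s_(k+1) − s_k = -1/(k**2 + 3*k + 2)
(s_(k+1) − s_k) − t_k = 0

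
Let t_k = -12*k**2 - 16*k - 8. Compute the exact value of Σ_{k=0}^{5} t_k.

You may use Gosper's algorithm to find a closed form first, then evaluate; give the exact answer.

Σ = -948

r(k) = (3*k**2 + 10*k + 9)/(3*k**2 + 4*k + 2) after simplifying.
Normal form (A,B,C) = (1, 1, k**2 + 4*k/3 + 2/3).
Solve (1)·f(k+1) − (1)·f(k) = k**2 + 4*k/3 + 2/3.
From deg A=0, deg B=0, deg C=2: d=3.
A polynomial solution: f(k) = k*(2*k**2 + k + 1)/6.
Get s_k = R·t_k = 2*k*(-2*k**2 - k - 1) with R(k) = B(k−1)f(k)/C(k) = k*(2*k**2 + k + 1)/(2*(3*k**2 + 4*k + 2)).
Δs = -12*k**2 - 16*k - 8, as required.
Telescoping: Σ = s_(6) − s_(0) = -948 − (0) = -948.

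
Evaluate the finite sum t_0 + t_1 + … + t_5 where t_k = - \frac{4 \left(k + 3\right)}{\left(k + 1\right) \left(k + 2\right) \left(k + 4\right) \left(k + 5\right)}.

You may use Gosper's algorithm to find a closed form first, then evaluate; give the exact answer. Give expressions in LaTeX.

Σ = -33/70

t_(k+1)/t_k = (k + 1)*(k + 4)**2/((k + 3)**2*(k + 6)).
Gosper form: A/B · C(k+1)/C(k) with A=k + 1, B=k + 6, C=k**2 + 6*k + 9.
f must satisfy (k + 1)·f(k+1) − (k + 5)·f(k) = k**2 + 6*k + 9.
d = 4 from the (1,1,2) case.
Coefficient equations give f(k) = k*(k + 2)*(k + 3)*(k + 5)/8.
R(k) = B(k−1)·f(k)/C(k) = k*(k + 2)*(k + 5)**2/(8*(k + 3)); s_k = R·t_k = k*(-k - 5)/(2*(k**2 + 5*k + 4)).
Verify: 4*(-k - 3)/(k**4 + 12*k**3 + 49*k**2 + 78*k + 40) matches t_k.
Evaluate s at k=6 and k=0: -33/70 and 0; difference -33/70.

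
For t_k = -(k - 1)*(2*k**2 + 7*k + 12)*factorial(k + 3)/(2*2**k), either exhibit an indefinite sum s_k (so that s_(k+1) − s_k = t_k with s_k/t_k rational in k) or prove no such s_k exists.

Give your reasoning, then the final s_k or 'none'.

s_k = (-2*k**2 + 3*k + 4)*factorial(k + 3)/2**k

r(k) = k*(k + 4)*(7*k + 2*(k + 1)**2 + 19)/(2*(k - 1)*(2*k**2 + 7*k + 12)) after simplifying.
So A=k/2 + 2 and B=1, with C=k**3 + 5*k**2/2 + 5*k/2 - 6.
Need (k/2 + 2)·f(k+1) − (1)·f(k) = k**3 + 5*k**2/2 + 5*k/2 - 6.
d = 2 from the (1,0,3) case.
A polynomial solution: f(k) = 2*k**2 - 3*k - 4.
Certificate R = B(k−1)f/C = 2*(2*k**2 - 3*k - 4)/((k - 1)*(2*k**2 + 7*k + 12)) gives s_k = (-2*k**2 + 3*k + 4)*factorial(k + 3)/2**k.
s_(k+1) − s_k = -(k - 1)*(2*k**2 + 7*k + 12)*factorial(k + 3)/(2*2**k) = t_k.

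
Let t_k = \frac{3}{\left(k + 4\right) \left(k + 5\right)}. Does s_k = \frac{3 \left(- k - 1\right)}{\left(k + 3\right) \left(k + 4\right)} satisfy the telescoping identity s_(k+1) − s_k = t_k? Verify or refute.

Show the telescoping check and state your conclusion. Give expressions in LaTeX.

s_(k+1) = 3*(-k - 2)/((k + 4)*(k + 5))
s_(k+1) − s_k = 3*(k - 1)/(k**3 + 12*k**2 + 47*k + 60)
(s_(k+1) − s_k) − t_k = -12/(k**3 + 12*k**2 + 47*k + 60)

Invalid: residual - \frac{12}{k^{3} + 12 k^{2} + 47 k + 60} ≠ 0.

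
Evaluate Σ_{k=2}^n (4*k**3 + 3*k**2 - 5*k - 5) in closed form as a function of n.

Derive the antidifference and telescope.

S(n) = n**4 + 3*n**3 - 7*n + 3

t_(k+1)/t_k = (4*k**3 + 15*k**2 + 13*k - 3)/(4*k**3 + 3*k**2 - 5*k - 5).
A = 1, B = 1, C = k**3 + 3*k**2/4 - 5*k/4 - 5/4.
Solve (1)·f(k+1) − (1)·f(k) = k**3 + 3*k**2/4 - 5*k/4 - 5/4.
From deg A=0, deg B=0, deg C=3: d=4.
Solve for f: f(k) = k*(k**3 - k**2 - 3*k - 2)/4 (degree 4 ≤ 4).
Then R = B(k−1)f/C = k*(k**3 - k**2 - 3*k - 2)/(4*k**3 + 3*k**2 - 5*k - 5), so s_k = R(k)·t_k = k*(k**3 - k**2 - 3*k - 2).
s_(k+1) − s_k = 4*k**3 + 3*k**2 - 5*k - 5 = t_k.
Telescope: S(n) = s_(n+1) − s_(2) = n**4 + 3*n**3 - 7*n - 5 − (-8) = n**4 + 3*n**3 - 7*n + 3.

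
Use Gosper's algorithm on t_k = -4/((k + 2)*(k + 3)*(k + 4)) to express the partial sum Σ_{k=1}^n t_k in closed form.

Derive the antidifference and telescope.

S(n) = n*(-n - 7)/(6*(n**2 + 7*n + 12))

t_(k+1)/t_k = (k + 2)/(k + 5).
A = k + 2, B = k + 5, C = 1.
Key eq: (k + 2)·f(k+1) = (k + 4)·f(k) + (1).
Bound: deg f ≤ 2.
A polynomial solution: f(k) = k*(k + 5)/12.
R(k) = B(k−1)·f(k)/C(k) = k*(k + 4)*(k + 5)/12; s_k = R·t_k = k*(-k - 5)/(3*(k + 2)*(k + 3)).
Verify: -4/(k**3 + 9*k**2 + 26*k + 24) matches t_k.
Evaluate: s_(n+1) = (-n**2 - 7*n - 6)/(3*(n**2 + 7*n + 12)); subtract s_(1) = -1/6 ⇒ S(n) = n*(-n - 7)/(6*(n**2 + 7*n + 12)).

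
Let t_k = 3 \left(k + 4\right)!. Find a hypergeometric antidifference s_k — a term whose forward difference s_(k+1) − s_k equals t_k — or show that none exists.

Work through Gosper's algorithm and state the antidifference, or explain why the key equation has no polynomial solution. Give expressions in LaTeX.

Compute t_(k+1)/t_k: get k + 5.
A = k + 5, B = 1, C = 1.
f must satisfy (k + 5)·f(k+1) − (1)·f(k) = 1.
From deg A=1, deg B=0, deg C=0: d=-1.
d = -1 < 0 ⇒ no nonzero polynomial f; not summable.

none — t_k is not Gosper-summable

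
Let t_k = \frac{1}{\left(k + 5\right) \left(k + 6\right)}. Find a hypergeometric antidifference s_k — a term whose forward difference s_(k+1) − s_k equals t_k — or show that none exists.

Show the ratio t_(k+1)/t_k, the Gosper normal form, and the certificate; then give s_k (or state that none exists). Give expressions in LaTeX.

Compute t_(k+1)/t_k: get (k + 5)/(k + 7).
Gosper form: A/B · C(k+1)/C(k) with A=k + 5, B=k + 7, C=1.
Key eq: (k + 5)·f(k+1) = (k + 6)·f(k) + (1).
d = 1 from the (1,1,0) case.
Match coefficients ⇒ f(k) = k/5.
Certificate R = B(k−1)f/C = k*(k + 6)/5 gives s_k = k/(5*(k + 5)).
Verify: 1/(k**2 + 11*k + 30) matches t_k.

s_k = \frac{k}{5 \left(k + 5\right)}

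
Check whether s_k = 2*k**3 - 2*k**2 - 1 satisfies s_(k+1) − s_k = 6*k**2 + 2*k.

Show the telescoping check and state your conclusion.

Valid — Δs_k = t_k.

s_(k+1) = 2*(k + 1)**3 - 2*(k + 1)**2 - 1
s_(k+1) − s_k = 2*k*(3*k + 1)
(s_(k+1) − s_k) − t_k = 0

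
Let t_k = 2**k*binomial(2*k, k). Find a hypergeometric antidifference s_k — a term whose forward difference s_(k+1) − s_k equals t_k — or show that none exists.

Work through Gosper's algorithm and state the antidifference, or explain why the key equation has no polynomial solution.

Step 1: r(k) = 4*(2*k + 1)/(k + 1).
Normal form (A,B,C) = (8*k + 4, k + 1, 1).
Solve (8*k + 4)·f(k+1) − (k)·f(k) = 1.
d = -1 from the (1,1,0) case.
d = -1 < 0 ⇒ no nonzero polynomial f; not summable.

not Gosper-summable; s_k does not exist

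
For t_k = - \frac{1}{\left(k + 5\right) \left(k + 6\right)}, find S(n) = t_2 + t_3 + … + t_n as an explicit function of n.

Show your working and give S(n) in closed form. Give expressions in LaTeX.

t_(k+1)/t_k = (k + 5)/(k + 7).
Normal form (A,B,C) = (k + 5, k + 7, 1).
Set up (k + 5)·f(k+1) − (k + 6)·f(k) − (1) = 0.
d = 1 from the (1,1,0) case.
Coefficient equations give f(k) = k/5.
Get s_k = R·t_k = -k/(5*k + 25) with R(k) = B(k−1)f(k)/C(k) = k*(k + 6)/5.
Δs = -1/(k**2 + 11*k + 30), as required.
Σ_(k=2)^n t_k = s_(n+1) − s_(2) = ((-n - 1)/(5*(n + 6))) − (-2/35), i.e. (1 - n)/(7*(n + 6)).

S(n) = \frac{1 - n}{7 \left(n + 6\right)}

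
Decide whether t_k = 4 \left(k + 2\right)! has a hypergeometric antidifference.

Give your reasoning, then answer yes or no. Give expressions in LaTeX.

No. Not Gosper-summable.

Step 1: r(k) = k + 3.
Normal form (A,B,C) = (k + 3, 1, 1).
Solve (k + 3)·f(k+1) − (1)·f(k) = 1.
deg f ≤ -1 (via 1,0,0).
Negative degree bound (-1): no f exists, t_k not Gosper-summable.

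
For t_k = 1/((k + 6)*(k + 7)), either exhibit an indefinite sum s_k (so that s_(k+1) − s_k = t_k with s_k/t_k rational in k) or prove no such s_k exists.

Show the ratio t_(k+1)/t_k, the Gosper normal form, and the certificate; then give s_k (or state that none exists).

The ratio is (k + 6)/(k + 8).
Normal form (A,B,C) = (k + 6, k + 8, 1).
Need (k + 6)·f(k+1) − (k + 7)·f(k) = 1.
From deg A=1, deg B=1, deg C=0: d=1.
Solving with deg f ≤ 1: f(k) = k/6.
R(k) = B(k−1)·f(k)/C(k) = k*(k + 7)/6; s_k = R·t_k = k/(6*(k + 6)).
Δs = 1/(k**2 + 13*k + 42), as required.

s_k = k/(6*(k + 6))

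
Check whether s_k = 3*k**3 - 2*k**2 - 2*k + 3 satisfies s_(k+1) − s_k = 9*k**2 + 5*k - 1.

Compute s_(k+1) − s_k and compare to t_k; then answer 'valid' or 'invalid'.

Valid — Δs_k = t_k.

s_(k+1) = 3*k**3 + 7*k**2 + 3*k + 2
s_(k+1) − s_k = 9*k**2 + 5*k - 1
(s_(k+1) − s_k) − t_k = 0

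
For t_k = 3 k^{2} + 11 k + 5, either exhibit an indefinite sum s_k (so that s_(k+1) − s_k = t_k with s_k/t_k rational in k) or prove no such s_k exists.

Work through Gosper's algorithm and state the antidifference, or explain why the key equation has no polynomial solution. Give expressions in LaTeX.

t_(k+1)/t_k = (3*k**2 + 17*k + 19)/(3*k**2 + 11*k + 5).
Gosper form: A/B · C(k+1)/C(k) with A=1, B=1, C=k**2 + 11*k/3 + 5/3.
Need (1)·f(k+1) − (1)·f(k) = k**2 + 11*k/3 + 5/3.
Bound: deg f ≤ 3.
Match coefficients ⇒ f(k) = k**2*(k + 4)/3.
Get s_k = R·t_k = k**2*(k + 4) with R(k) = B(k−1)f(k)/C(k) = k**2*(k + 4)/(3*k**2 + 11*k + 5).
s_(k+1) − s_k = 3*k**2 + 11*k + 5 = t_k.

s_k = k^{2} \left(k + 4\right)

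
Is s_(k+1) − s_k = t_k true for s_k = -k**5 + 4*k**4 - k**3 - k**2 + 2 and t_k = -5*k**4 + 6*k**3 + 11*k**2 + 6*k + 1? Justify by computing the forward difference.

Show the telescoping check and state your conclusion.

s_(k+1) = -k**5 - k**4 + 5*k**3 + 10*k**2 + 6*k + 3
s_(k+1) − s_k = -5*k**4 + 6*k**3 + 11*k**2 + 6*k + 1
(s_(k+1) − s_k) − t_k = 0

Valid: the claim telescopes to t_k.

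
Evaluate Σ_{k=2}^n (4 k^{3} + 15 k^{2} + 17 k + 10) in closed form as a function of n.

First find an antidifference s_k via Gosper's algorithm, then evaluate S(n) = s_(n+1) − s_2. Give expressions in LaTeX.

Compute t_(k+1)/t_k: get (4*k**3 + 27*k**2 + 59*k + 46)/(4*k**3 + 15*k**2 + 17*k + 10).
A = 1, B = 1, C = k**3 + 15*k**2/4 + 17*k/4 + 5/2.
f must satisfy (1)·f(k+1) − (1)·f(k) = k**3 + 15*k**2/4 + 17*k/4 + 5/2.
deg f ≤ 4 (via 0,0,3).
Solving with deg f ≤ 4: f(k) = k*(k**3 + 3*k**2 + 2*k + 4)/4.
Then R = B(k−1)f/C = k*(k**3 + 3*k**2 + 2*k + 4)/(4*k**3 + 15*k**2 + 17*k + 10), so s_k = R(k)·t_k = k*(k**3 + 3*k**2 + 2*k + 4).
s_(k+1) − s_k = 4*k**3 + 15*k**2 + 17*k + 10 = t_k.
Evaluate: s_(n+1) = n**4 + 7*n**3 + 17*n**2 + 21*n + 10; subtract s_(2) = 56 ⇒ S(n) = n**4 + 7*n**3 + 17*n**2 + 21*n - 46.

S(n) = n^{4} + 7 n^{3} + 17 n^{2} + 21 n - 46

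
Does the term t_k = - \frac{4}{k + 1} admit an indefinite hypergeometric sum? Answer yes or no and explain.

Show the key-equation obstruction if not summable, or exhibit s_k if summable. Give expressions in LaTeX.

Ratio r(k) = (k + 1)/(k + 2).
Take A(k)=k + 1, B(k)=k + 2, C(k)=1.
Solve (k + 1)·f(k+1) − (k + 1)·f(k) = 1.
deg f ≤ 0 (via 1,1,0).
Write f(k) = c0. Then LHS − RHS = -1, requiring -1 = 0: contradictory. No certificate.

No; the coefficient equations for f are inconsistent.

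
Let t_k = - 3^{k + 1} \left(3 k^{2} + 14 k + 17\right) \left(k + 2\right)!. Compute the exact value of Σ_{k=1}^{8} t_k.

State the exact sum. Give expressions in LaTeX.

Ratio r(k) = 3*(3*k**3 + 29*k**2 + 94*k + 102)/(3*k**2 + 14*k + 17).
So A=3*k + 9 and B=1, with C=k**2 + 14*k/3 + 17/3.
Key eq: (3*k + 9)·f(k+1) = (1)·f(k) + (k**2 + 14*k/3 + 17/3).
Degrees (1,0,2) ⇒ d ≤ 1.
Match coefficients ⇒ f(k) = (k + 1)/3.
R(k) = B(k−1)·f(k)/C(k) = (k + 1)/(3*k**2 + 14*k + 17); s_k = R·t_k = -3**(k + 1)*(k + 1)*factorial(k + 2).
Verify: -3**(k + 1)*(3*k**2 + 14*k + 17)*factorial(k + 2) matches t_k.
Σ_(k=1)^(8) t_k = s_(9) − s_(1) = -23570471232000 − (-108) = -23570471231892.

Σ = -23570471231892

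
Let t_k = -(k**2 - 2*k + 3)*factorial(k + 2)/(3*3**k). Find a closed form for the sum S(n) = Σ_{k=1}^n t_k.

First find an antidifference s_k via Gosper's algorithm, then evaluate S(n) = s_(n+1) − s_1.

Step 1: r(k) = (k + 3)*(-2*k + (k + 1)**2 + 1)/(3*(k**2 - 2*k + 3)).
Normal form (A,B,C) = (k/3 + 1, 1, k**2 - 2*k + 3).
f must satisfy (k/3 + 1)·f(k+1) − (1)·f(k) = k**2 - 2*k + 3.
Degrees (1,0,2) ⇒ d ≤ 1.
Match coefficients ⇒ f(k) = 3*(k - 3).
Certificate R = B(k−1)f/C = 3*(k - 3)/(k**2 - 2*k + 3) gives s_k = -(k - 3)*factorial(k + 2)/3**k.
Verify: -(k**2 - 2*k + 3)*factorial(k + 2)/(3*3**k) matches t_k.
s_(n+1) = -3**(-n - 1)*(n - 2)*factorial(n + 3) and s_(1) = 4, so S(n) = -4 - n*factorial(n + 3)/(3*3**n) + 2*factorial(n + 3)/(3*3**n).

S(n) = -4 - n*factorial(n + 3)/(3*3**n) + 2*factorial(n + 3)/(3*3**n)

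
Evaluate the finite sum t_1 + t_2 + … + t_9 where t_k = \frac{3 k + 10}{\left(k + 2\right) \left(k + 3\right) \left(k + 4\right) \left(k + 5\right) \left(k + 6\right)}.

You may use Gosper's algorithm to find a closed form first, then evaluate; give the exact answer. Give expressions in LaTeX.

Σ = 3/280

The ratio is (k + 2)*(3*k + 13)/((k + 7)*(3*k + 10)).
Factor: A=k + 2; B=k + 7; C=k + 10/3.
Key eq: (k + 2)·f(k+1) = (k + 6)·f(k) + (k + 10/3).
d = 4 from the (1,1,1) case.
Solve for f: f(k) = k*(k + 3)*(k**2 + 11*k + 38)/120 (degree 4 ≤ 4).
R(k) = B(k−1)·f(k)/C(k) = k*(k + 3)*(k + 6)*(k**2 + 11*k + 38)/(40*(3*k + 10)); s_k = R·t_k = k*(k**2 + 11*k + 38)/(40*(k**3 + 11*k**2 + 38*k + 40)).
s_(k+1) − s_k = (3*k + 10)/(k**5 + 20*k**4 + 155*k**3 + 580*k**2 + 1044*k + 720) = t_k.
Evaluate s at k=10 and k=1: 31/1260 and 1/72; difference 3/280.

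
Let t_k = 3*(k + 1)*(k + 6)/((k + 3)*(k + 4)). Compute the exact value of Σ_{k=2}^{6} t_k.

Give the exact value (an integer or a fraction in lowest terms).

The ratio is (k + 2)*(k + 3)*(k + 7)/((k + 1)*(k + 5)*(k + 6)).
A = k + 3, B = k + 5, C = k**2 + 7*k + 6.
Solve (k + 3)·f(k+1) − (k + 4)·f(k) = k**2 + 7*k + 6.
Degrees (1,1,2) ⇒ d ≤ 2.
Coefficient equations give f(k) = k*(k + 1).
Certificate R = B(k−1)f/C = k*(k + 4)/(k + 6) gives s_k = 3*k*(k + 1)/(k + 3).
Verify: 3*(k**2 + 7*k + 6)/(k**2 + 7*k + 12) matches t_k.
Sum = s_(7) − s_(2); s_(7) = 84/5, s_(2) = 18/5 ⇒ 66/5.

Σ = 66/5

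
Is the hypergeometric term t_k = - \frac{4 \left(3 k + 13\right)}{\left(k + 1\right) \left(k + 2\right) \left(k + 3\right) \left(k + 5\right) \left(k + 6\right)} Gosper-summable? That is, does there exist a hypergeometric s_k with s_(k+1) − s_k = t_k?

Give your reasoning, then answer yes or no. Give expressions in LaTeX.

Yes. s_k = \frac{2 k \left(- k^{2} - 8 k - 17\right)}{5 \left(k^{3} + 8 k^{2} + 17 k + 10\right)}.

Compute t_(k+1)/t_k: get (k + 1)*(k + 5)*(3*k + 16)/((k + 4)*(k + 7)*(3*k + 13)).
Factor: A=k + 1; B=k + 7; C=k**2 + 25*k/3 + 52/3.
Need (k + 1)·f(k+1) − (k + 6)·f(k) = k**2 + 25*k/3 + 52/3.
Bound: deg f ≤ 5.
Coefficient equations give f(k) = k*(k + 3)*(k + 4)*(k**2 + 8*k + 17)/30.
R(k) = B(k−1)·f(k)/C(k) = k*(k + 3)*(k + 6)*(k**2 + 8*k + 17)/(10*(3*k + 13)); s_k = R·t_k = 2*k*(-k**2 - 8*k - 17)/(5*(k**3 + 8*k**2 + 17*k + 10)).
Verify: 4*(-3*k - 13)/(k**5 + 17*k**4 + 107*k**3 + 307*k**2 + 396*k + 180) matches t_k.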